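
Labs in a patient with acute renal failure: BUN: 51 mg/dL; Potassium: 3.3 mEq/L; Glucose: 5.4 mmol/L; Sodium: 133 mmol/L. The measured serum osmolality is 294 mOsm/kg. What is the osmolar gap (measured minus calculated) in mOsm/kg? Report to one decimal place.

4.4 mOsm/kg

Calculated osmolality = 2·Na + glucose + BUN/2.8
= 2·133 + 5.4 + 51/2.8
= 266 + 5.40 + 18.21
= 289.61 mOsm/kg ≈ 289.6 mOsm/kg
Osmolar gap = measured − calculated = 294 − 289.6 = 4.4 mOsm/kg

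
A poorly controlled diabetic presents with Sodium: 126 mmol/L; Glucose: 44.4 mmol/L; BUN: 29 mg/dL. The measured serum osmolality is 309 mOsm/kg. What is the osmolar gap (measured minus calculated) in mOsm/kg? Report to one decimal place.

2.2 mOsm/kg

Calculated osmolality = 2·Na + glucose + BUN/2.8
= 2·126 + 44.4 + 29/2.8
= 252 + 44.40 + 10.36
= 306.76 mOsm/kg ≈ 306.8 mOsm/kg
Osmolar gap = measured − calculated = 309 − 306.8 = 2.2 mOsm/kg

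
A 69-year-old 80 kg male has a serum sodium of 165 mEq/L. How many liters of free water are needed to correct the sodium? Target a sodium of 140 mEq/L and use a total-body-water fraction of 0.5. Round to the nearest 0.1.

TBW = 0.5 · 80 = 40 L
Free water deficit = TBW · (Na/140 − 1)
= 40 · (165/140 − 1)
= 40 · 0.1786
= 7.14 L

7.1 L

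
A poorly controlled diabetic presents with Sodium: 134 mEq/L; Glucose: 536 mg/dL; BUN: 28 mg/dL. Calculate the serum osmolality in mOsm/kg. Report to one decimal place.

Calculated osmolality = 2·Na + glucose/18 + BUN/2.8
= 2·134 + 536/18 + 28/2.8
= 268 + 29.78 + 10
= 307.78 mOsm/kg

307.8 mOsm/kg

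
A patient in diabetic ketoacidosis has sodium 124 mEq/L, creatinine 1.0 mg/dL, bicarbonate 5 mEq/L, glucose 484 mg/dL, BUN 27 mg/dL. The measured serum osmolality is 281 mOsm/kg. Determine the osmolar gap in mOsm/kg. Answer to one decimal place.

-3.5 mOsm/kg

Calculated osmolality = 2·Na + glucose/18 + BUN/2.8
= 2·124 + 484/18 + 27/2.8
= 248 + 26.89 + 9.64
= 284.53 mOsm/kg ≈ 284.5 mOsm/kg
Osmolar gap = measured − calculated = 281 − 284.5 = -3.5 mOsm/kg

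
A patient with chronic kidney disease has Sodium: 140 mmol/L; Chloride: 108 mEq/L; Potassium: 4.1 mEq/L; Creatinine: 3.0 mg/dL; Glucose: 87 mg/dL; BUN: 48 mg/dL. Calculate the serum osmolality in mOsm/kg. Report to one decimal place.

302.0 mOsm/kg

Calculated osmolality = 2·Na + glucose/18 + BUN/2.8
= 2·140 + 87/18 + 48/2.8
= 280 + 4.83 + 17.14
= 301.97 mOsm/kg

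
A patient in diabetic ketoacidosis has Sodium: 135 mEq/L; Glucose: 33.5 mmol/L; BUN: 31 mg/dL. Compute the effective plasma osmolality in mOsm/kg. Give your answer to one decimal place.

303.5 mOsm/kg

Effective osmolality excludes urea (freely permeant across cell membranes):
2·Na + glucose
= 2·135 + 33.5
= 270 + 33.5
= 303.5 mOsm/kg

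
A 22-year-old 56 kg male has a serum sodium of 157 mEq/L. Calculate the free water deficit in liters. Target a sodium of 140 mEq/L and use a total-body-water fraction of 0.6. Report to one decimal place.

TBW = 0.6 · 56 = 33.6 L
Free water deficit = TBW · (Na/140 − 1)
= 33.6 · (157/140 − 1)
= 33.6 · 0.1214
= 4.08 L

4.1 L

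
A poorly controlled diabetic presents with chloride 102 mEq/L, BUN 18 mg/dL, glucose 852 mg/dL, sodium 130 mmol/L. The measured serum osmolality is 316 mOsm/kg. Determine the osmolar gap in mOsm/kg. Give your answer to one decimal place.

2.2 mOsm/kg

Calculated osmolality = 2·Na + glucose/18 + BUN/2.8
= 2·130 + 852/18 + 18/2.8
= 260 + 47.33 + 6.43
= 313.76 mOsm/kg ≈ 313.8 mOsm/kg
Osmolar gap = measured − calculated = 316 − 313.8 = 2.2 mOsm/kg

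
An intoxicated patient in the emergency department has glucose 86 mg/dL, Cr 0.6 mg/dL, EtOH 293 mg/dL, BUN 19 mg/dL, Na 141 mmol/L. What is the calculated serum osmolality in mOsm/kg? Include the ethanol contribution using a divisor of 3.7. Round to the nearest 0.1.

Calculated osmolality = 2·Na + glucose/18 + BUN/2.8 + ethanol/3.7
= 2·141 + 86/18 + 19/2.8 + 293/3.7
= 282 + 4.78 + 6.79 + 79.19
= 372.76 mOsm/kg

372.8 mOsm/kg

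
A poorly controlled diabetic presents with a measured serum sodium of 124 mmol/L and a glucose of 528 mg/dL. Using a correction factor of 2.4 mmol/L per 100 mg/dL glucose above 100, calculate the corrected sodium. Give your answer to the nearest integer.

134 mmol/L

Corrected Na = measured Na + 2.4 · (glucose − 100)/100
= 124 + 2.4 · (528 − 100)/100
= 124 + 10.3
= 134.3 mmol/L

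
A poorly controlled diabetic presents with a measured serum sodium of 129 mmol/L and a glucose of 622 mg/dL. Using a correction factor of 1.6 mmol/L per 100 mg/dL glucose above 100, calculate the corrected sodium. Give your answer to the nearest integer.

Corrected Na = measured Na + 1.6 · (glucose − 100)/100
= 129 + 1.6 · (622 − 100)/100
= 129 + 8.4
= 137.4 mmol/L

137 mmol/L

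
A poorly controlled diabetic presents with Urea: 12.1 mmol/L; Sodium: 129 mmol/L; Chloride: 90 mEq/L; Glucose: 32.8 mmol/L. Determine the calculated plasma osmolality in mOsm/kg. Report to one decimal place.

302.9 mOsm/kg

Calculated osmolality = 2·Na + glucose + urea
= 2·129 + 32.8 + 12.1
= 258 + 32.80 + 12.10
= 302.9 mOsm/kg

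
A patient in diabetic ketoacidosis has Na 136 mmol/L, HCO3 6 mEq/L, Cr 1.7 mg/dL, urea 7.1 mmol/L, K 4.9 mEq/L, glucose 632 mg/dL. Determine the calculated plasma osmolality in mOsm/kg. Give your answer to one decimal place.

314.2 mOsm/kg

Calculated osmolality = 2·Na + glucose/18 + urea
= 2·136 + 632/18 + 7.1
= 272 + 35.11 + 7.10
= 314.21 mOsm/kg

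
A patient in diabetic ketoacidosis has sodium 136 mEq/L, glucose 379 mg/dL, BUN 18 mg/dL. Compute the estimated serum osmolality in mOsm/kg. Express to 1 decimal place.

299.5 mOsm/kg

Calculated osmolality = 2·Na + glucose/18 + BUN/2.8
= 2·136 + 379/18 + 18/2.8
= 272 + 21.06 + 6.43
= 299.49 mOsm/kg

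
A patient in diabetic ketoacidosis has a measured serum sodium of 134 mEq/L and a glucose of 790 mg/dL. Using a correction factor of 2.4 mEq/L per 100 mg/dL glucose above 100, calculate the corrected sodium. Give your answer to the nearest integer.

151 mEq/L

Corrected Na = measured Na + 2.4 · (glucose − 100)/100
= 134 + 2.4 · (790 − 100)/100
= 134 + 16.6
= 150.6 mEq/L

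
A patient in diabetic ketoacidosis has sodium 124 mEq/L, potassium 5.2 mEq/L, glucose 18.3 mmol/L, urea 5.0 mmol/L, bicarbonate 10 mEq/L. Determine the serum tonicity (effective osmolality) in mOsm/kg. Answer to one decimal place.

266.3 mOsm/kg

Effective osmolality excludes urea (freely permeant across cell membranes):
2·Na + glucose
= 2·124 + 18.3
= 248 + 18.3
= 266.3 mOsm/kg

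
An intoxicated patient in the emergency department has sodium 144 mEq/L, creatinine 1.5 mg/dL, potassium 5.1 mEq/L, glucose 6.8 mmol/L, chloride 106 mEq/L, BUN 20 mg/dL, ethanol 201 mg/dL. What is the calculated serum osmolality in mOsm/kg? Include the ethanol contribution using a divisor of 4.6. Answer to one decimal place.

Calculated osmolality = 2·Na + glucose + BUN/2.8 + ethanol/4.6
= 2·144 + 6.8 + 20/2.8 + 201/4.6
= 288 + 6.80 + 7.14 + 43.70
= 345.64 mOsm/kg

345.6 mOsm/kg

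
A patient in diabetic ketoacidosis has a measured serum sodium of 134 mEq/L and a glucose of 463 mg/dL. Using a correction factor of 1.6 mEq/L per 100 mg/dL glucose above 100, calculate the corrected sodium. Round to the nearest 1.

140 mEq/L

Corrected Na = measured Na + 1.6 · (glucose − 100)/100
= 134 + 1.6 · (463 − 100)/100
= 134 + 5.8
= 139.8 mEq/L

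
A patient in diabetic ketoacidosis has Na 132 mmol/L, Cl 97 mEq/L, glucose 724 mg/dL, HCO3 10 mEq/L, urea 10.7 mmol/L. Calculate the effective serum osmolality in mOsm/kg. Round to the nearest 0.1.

304.2 mOsm/kg

Effective osmolality excludes urea (freely permeant across cell membranes):
2·Na + glucose/18
= 2·132 + 724/18
= 264 + 40.22
= 304.22 mOsm/kg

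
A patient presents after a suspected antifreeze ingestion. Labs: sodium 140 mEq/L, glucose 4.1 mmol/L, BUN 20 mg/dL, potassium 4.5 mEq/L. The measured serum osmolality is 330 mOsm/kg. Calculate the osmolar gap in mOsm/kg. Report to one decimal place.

38.8 mOsm/kg

Calculated osmolality = 2·Na + glucose + BUN/2.8
= 2·140 + 4.1 + 20/2.8
= 280 + 4.10 + 7.14
= 291.24 mOsm/kg ≈ 291.2 mOsm/kg
Osmolar gap = measured − calculated = 330 − 291.2 = 38.8 mOsm/kg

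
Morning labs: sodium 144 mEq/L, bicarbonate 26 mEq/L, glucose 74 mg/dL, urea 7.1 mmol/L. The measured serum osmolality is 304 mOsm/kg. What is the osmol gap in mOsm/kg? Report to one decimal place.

Calculated osmolality = 2·Na + glucose/18 + urea
= 2·144 + 74/18 + 7.1
= 288 + 4.11 + 7.10
= 299.21 mOsm/kg ≈ 299.2 mOsm/kg
Osmolar gap = measured − calculated = 304 − 299.2 = 4.8 mOsm/kg

4.8 mOsm/kg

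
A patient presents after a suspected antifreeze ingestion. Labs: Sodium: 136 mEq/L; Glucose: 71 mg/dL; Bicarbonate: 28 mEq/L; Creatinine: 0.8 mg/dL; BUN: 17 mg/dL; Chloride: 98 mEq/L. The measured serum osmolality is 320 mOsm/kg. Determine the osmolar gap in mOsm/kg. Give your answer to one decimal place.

Calculated osmolality = 2·Na + glucose/18 + BUN/2.8
= 2·136 + 71/18 + 17/2.8
= 272 + 3.94 + 6.07
= 282.01 mOsm/kg ≈ 282.0 mOsm/kg
Osmolar gap = measured − calculated = 320 − 282.0 = 38.0 mOsm/kg

38.0 mOsm/kg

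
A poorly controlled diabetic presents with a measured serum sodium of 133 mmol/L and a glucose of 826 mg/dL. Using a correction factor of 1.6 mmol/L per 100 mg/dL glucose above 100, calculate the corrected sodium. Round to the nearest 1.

145 mmol/L

Corrected Na = measured Na + 1.6 · (glucose − 100)/100
= 133 + 1.6 · (826 − 100)/100
= 133 + 11.6
= 144.6 mmol/L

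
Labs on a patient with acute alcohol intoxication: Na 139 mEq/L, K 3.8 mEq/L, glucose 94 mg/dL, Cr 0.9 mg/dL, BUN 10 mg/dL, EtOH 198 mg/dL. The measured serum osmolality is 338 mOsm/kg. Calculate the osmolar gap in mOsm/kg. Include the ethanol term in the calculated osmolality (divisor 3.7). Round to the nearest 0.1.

-2.3 mOsm/kg

Calculated osmolality = 2·Na + glucose/18 + BUN/2.8 + ethanol/3.7
= 2·139 + 94/18 + 10/2.8 + 198/3.7
= 278 + 5.22 + 3.57 + 53.51
= 340.3 mOsm/kg ≈ 340.3 mOsm/kg
Osmolar gap = measured − calculated = 338 − 340.3 = -2.3 mOsm/kg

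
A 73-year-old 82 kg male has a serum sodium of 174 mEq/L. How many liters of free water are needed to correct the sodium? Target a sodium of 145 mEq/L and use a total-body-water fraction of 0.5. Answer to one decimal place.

8.2 L

TBW = 0.5 · 82 = 41 L
Free water deficit = TBW · (Na/145 − 1)
= 41 · (174/145 − 1)
= 41 · 0.2
= 8.2 L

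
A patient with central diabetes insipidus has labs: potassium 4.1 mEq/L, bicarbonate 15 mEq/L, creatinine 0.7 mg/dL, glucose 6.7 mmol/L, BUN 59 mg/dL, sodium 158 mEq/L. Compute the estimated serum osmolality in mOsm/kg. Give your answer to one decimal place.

Calculated osmolality = 2·Na + glucose + BUN/2.8
= 2·158 + 6.7 + 59/2.8
= 316 + 6.70 + 21.07
= 343.77 mOsm/kg

343.8 mOsm/kg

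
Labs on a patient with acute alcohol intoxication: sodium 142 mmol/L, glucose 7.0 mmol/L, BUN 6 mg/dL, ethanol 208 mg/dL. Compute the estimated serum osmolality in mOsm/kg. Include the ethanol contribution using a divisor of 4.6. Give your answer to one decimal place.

338.4 mOsm/kg

Calculated osmolality = 2·Na + glucose + BUN/2.8 + ethanol/4.6
= 2·142 + 7 + 6/2.8 + 208/4.6
= 284 + 7 + 2.14 + 45.22
= 338.36 mOsm/kg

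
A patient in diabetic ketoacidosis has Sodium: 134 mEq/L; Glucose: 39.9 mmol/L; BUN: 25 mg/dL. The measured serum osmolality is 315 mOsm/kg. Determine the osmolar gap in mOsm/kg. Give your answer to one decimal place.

Calculated osmolality = 2·Na + glucose + BUN/2.8
= 2·134 + 39.9 + 25/2.8
= 268 + 39.90 + 8.93
= 316.83 mOsm/kg ≈ 316.8 mOsm/kg
Osmolar gap = measured − calculated = 315 − 316.8 = -1.8 mOsm/kg

-1.8 mOsm/kg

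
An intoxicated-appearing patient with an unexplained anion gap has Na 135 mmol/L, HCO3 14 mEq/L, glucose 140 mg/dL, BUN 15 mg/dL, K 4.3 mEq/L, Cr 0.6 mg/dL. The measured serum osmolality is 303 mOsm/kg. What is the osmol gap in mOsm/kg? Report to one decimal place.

Calculated osmolality = 2·Na + glucose/18 + BUN/2.8
= 2·135 + 140/18 + 15/2.8
= 270 + 7.78 + 5.36
= 283.14 mOsm/kg ≈ 283.1 mOsm/kg
Osmolar gap = measured − calculated = 303 − 283.1 = 19.9 mOsm/kg

19.9 mOsm/kg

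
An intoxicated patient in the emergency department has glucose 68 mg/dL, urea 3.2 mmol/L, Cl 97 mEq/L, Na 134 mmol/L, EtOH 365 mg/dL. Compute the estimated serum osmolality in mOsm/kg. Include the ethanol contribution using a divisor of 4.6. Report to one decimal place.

354.3 mOsm/kg

Calculated osmolality = 2·Na + glucose/18 + urea + ethanol/4.6
= 2·134 + 68/18 + 3.2 + 365/4.6
= 268 + 3.78 + 3.20 + 79.35
= 354.33 mOsm/kg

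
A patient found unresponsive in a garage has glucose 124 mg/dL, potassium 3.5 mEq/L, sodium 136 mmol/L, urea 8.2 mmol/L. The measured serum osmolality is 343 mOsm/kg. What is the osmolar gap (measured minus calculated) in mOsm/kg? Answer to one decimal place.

Calculated osmolality = 2·Na + glucose/18 + urea
= 2·136 + 124/18 + 8.2
= 272 + 6.89 + 8.20
= 287.09 mOsm/kg ≈ 287.1 mOsm/kg
Osmolar gap = measured − calculated = 343 − 287.1 = 55.9 mOsm/kg

55.9 mOsm/kg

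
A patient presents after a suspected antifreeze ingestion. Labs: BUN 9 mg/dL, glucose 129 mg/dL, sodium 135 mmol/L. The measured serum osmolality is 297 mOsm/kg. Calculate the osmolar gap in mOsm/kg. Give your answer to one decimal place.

16.6 mOsm/kg

Calculated osmolality = 2·Na + glucose/18 + BUN/2.8
= 2·135 + 129/18 + 9/2.8
= 270 + 7.17 + 3.21
= 280.38 mOsm/kg ≈ 280.4 mOsm/kg
Osmolar gap = measured − calculated = 297 − 280.4 = 16.6 mOsm/kg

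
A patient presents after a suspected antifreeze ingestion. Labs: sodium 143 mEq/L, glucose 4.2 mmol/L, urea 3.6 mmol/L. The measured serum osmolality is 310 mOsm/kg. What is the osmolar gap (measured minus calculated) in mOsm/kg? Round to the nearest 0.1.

16.2 mOsm/kg

Calculated osmolality = 2·Na + glucose + urea
= 2·143 + 4.2 + 3.6
= 286 + 4.20 + 3.60
= 293.8 mOsm/kg ≈ 293.8 mOsm/kg
Osmolar gap = measured − calculated = 310 − 293.8 = 16.2 mOsm/kg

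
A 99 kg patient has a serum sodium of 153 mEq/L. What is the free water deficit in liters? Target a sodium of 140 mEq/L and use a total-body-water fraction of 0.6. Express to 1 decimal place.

TBW = 0.6 · 99 = 59.4 L
Free water deficit = TBW · (Na/140 − 1)
= 59.4 · (153/140 − 1)
= 59.4 · 0.0929
= 5.52 L

5.5 L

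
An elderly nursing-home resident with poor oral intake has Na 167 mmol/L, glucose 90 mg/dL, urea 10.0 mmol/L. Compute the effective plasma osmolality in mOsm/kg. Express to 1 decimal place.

Effective osmolality excludes urea (freely permeant across cell membranes):
2·Na + glucose/18
= 2·167 + 90/18
= 334 + 5
= 339 mOsm/kg

339.0 mOsm/kg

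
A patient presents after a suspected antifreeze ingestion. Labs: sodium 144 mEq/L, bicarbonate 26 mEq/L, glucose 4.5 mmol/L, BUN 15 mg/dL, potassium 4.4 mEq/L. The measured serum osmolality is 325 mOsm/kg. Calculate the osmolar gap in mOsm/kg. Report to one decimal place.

Calculated osmolality = 2·Na + glucose + BUN/2.8
= 2·144 + 4.5 + 15/2.8
= 288 + 4.50 + 5.36
= 297.86 mOsm/kg ≈ 297.9 mOsm/kg
Osmolar gap = measured − calculated = 325 − 297.9 = 27.1 mOsm/kg

27.1 mOsm/kg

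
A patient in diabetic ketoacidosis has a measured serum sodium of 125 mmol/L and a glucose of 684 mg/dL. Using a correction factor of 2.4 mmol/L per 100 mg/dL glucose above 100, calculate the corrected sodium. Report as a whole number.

139 mmol/L

Corrected Na = measured Na + 2.4 · (glucose − 100)/100
= 125 + 2.4 · (684 − 100)/100
= 125 + 14
= 139 mmol/L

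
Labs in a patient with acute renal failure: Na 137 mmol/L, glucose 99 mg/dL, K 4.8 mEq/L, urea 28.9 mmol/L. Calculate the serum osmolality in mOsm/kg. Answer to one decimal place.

Calculated osmolality = 2·Na + glucose/18 + urea
= 2·137 + 99/18 + 28.9
= 274 + 5.50 + 28.90
= 308.4 mOsm/kg

308.4 mOsm/kg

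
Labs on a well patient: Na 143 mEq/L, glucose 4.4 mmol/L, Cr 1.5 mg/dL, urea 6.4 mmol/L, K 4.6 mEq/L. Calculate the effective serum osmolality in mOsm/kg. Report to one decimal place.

Effective osmolality excludes urea (freely permeant across cell membranes):
2·Na + glucose
= 2·143 + 4.4
= 286 + 4.4
= 290.4 mOsm/kg

290.4 mOsm/kg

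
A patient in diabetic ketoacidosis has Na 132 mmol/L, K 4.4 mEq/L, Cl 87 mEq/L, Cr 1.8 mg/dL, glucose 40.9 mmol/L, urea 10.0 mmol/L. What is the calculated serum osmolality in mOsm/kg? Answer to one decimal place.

Calculated osmolality = 2·Na + glucose + urea
= 2·132 + 40.9 + 10
= 264 + 40.90 + 10
= 314.9 mOsm/kg

314.9 mOsm/kg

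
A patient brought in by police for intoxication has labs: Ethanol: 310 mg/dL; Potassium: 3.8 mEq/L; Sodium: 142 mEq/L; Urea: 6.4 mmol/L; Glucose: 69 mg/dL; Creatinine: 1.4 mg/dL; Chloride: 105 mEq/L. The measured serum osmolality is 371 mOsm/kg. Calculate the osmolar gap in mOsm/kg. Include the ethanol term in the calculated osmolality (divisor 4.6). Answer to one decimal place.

9.4 mOsm/kg

Calculated osmolality = 2·Na + glucose/18 + urea + ethanol/4.6
= 2·142 + 69/18 + 6.4 + 310/4.6
= 284 + 3.83 + 6.40 + 67.39
= 361.62 mOsm/kg ≈ 361.6 mOsm/kg
Osmolar gap = measured − calculated = 371 − 361.6 = 9.4 mOsm/kg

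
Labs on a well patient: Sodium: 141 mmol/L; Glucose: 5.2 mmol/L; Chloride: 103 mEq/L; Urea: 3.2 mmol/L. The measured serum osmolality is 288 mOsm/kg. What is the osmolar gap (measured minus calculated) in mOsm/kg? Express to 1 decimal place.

-2.4 mOsm/kg

Calculated osmolality = 2·Na + glucose + urea
= 2·141 + 5.2 + 3.2
= 282 + 5.20 + 3.20
= 290.4 mOsm/kg ≈ 290.4 mOsm/kg
Osmolar gap = measured − calculated = 288 − 290.4 = -2.4 mOsm/kg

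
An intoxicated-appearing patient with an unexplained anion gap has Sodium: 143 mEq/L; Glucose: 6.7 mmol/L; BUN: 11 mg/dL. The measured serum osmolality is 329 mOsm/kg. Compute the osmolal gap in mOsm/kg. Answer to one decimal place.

32.4 mOsm/kg

Calculated osmolality = 2·Na + glucose + BUN/2.8
= 2·143 + 6.7 + 11/2.8
= 286 + 6.70 + 3.93
= 296.63 mOsm/kg ≈ 296.6 mOsm/kg
Osmolar gap = measured − calculated = 329 − 296.6 = 32.4 mOsm/kg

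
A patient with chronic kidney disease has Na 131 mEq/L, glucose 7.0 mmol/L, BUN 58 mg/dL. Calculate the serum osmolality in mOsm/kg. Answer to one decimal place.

Calculated osmolality = 2·Na + glucose + BUN/2.8
= 2·131 + 7 + 58/2.8
= 262 + 7 + 20.71
= 289.71 mOsm/kg

289.7 mOsm/kg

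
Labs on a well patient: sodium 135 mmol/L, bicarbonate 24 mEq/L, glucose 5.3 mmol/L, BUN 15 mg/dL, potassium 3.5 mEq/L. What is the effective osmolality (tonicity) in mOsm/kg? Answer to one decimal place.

Effective osmolality excludes urea (freely permeant across cell membranes):
2·Na + glucose
= 2·135 + 5.3
= 270 + 5.3
= 275.3 mOsm/kg

275.3 mOsm/kg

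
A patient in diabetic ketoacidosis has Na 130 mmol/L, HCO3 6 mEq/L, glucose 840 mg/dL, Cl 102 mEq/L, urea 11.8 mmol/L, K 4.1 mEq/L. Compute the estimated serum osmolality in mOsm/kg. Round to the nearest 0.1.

Calculated osmolality = 2·Na + glucose/18 + urea
= 2·130 + 840/18 + 11.8
= 260 + 46.67 + 11.80
= 318.47 mOsm/kg

318.5 mOsm/kg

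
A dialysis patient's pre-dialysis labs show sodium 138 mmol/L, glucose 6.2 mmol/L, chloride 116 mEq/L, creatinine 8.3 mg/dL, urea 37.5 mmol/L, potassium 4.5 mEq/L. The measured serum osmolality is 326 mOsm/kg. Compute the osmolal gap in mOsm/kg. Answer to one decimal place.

Calculated osmolality = 2·Na + glucose + urea
= 2·138 + 6.2 + 37.5
= 276 + 6.20 + 37.50
= 319.7 mOsm/kg ≈ 319.7 mOsm/kg
Osmolar gap = measured − calculated = 326 − 319.7 = 6.3 mOsm/kg

6.3 mOsm/kg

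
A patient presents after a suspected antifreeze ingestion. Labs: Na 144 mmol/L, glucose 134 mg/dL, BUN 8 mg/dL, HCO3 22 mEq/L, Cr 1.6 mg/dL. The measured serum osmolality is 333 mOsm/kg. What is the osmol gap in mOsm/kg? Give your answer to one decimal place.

34.7 mOsm/kg

Calculated osmolality = 2·Na + glucose/18 + BUN/2.8
= 2·144 + 134/18 + 8/2.8
= 288 + 7.44 + 2.86
= 298.3 mOsm/kg ≈ 298.3 mOsm/kg
Osmolar gap = measured − calculated = 333 − 298.3 = 34.7 mOsm/kg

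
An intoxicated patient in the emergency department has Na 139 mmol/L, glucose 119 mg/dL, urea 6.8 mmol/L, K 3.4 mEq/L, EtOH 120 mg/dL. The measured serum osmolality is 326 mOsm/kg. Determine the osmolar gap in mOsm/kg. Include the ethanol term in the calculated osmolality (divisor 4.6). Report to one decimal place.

8.5 mOsm/kg

Calculated osmolality = 2·Na + glucose/18 + urea + ethanol/4.6
= 2·139 + 119/18 + 6.8 + 120/4.6
= 278 + 6.61 + 6.80 + 26.09
= 317.5 mOsm/kg ≈ 317.5 mOsm/kg
Osmolar gap = measured − calculated = 326 − 317.5 = 8.5 mOsm/kg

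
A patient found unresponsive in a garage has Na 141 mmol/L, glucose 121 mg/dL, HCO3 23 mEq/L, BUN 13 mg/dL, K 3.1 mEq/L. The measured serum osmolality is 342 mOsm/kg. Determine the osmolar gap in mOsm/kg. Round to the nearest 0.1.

48.6 mOsm/kg

Calculated osmolality = 2·Na + glucose/18 + BUN/2.8
= 2·141 + 121/18 + 13/2.8
= 282 + 6.72 + 4.64
= 293.36 mOsm/kg ≈ 293.4 mOsm/kg
Osmolar gap = measured − calculated = 342 − 293.4 = 48.6 mOsm/kg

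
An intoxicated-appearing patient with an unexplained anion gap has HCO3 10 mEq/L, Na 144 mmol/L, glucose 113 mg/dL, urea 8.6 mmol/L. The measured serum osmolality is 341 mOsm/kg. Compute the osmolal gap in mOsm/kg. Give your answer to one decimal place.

Calculated osmolality = 2·Na + glucose/18 + urea
= 2·144 + 113/18 + 8.6
= 288 + 6.28 + 8.60
= 302.88 mOsm/kg ≈ 302.9 mOsm/kg
Osmolar gap = measured − calculated = 341 − 302.9 = 38.1 mOsm/kg

38.1 mOsm/kg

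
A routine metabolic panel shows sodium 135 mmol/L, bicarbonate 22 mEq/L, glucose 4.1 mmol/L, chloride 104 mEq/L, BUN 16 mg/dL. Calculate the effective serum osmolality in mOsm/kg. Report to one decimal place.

Effective osmolality excludes urea (freely permeant across cell membranes):
2·Na + glucose
= 2·135 + 4.1
= 270 + 4.1
= 274.1 mOsm/kg

274.1 mOsm/kg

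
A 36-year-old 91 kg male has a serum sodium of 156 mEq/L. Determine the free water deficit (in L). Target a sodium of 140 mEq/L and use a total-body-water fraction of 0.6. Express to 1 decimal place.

TBW = 0.6 · 91 = 54.6 L
Free water deficit = TBW · (Na/140 − 1)
= 54.6 · (156/140 − 1)
= 54.6 · 0.1143
= 6.24 L

6.2 L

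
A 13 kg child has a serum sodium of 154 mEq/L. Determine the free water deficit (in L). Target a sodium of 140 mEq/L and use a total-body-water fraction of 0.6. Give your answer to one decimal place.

0.8 L

TBW = 0.6 · 13 = 7.8 L
Free water deficit = TBW · (Na/140 − 1)
= 7.8 · (154/140 − 1)
= 7.8 · 0.1
= 0.78 L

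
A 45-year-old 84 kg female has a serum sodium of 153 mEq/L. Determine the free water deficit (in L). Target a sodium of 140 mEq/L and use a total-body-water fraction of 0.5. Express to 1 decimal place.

TBW = 0.5 · 84 = 42 L
Free water deficit = TBW · (Na/140 − 1)
= 42 · (153/140 − 1)
= 42 · 0.0929
= 3.9 L

3.9 L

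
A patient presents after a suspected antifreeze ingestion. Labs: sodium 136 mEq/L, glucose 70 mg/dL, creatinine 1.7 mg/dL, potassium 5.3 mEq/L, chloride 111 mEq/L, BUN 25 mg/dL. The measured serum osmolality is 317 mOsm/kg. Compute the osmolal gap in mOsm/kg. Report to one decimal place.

32.2 mOsm/kg

Calculated osmolality = 2·Na + glucose/18 + BUN/2.8
= 2·136 + 70/18 + 25/2.8
= 272 + 3.89 + 8.93
= 284.82 mOsm/kg ≈ 284.8 mOsm/kg
Osmolar gap = measured − calculated = 317 − 284.8 = 32.2 mOsm/kg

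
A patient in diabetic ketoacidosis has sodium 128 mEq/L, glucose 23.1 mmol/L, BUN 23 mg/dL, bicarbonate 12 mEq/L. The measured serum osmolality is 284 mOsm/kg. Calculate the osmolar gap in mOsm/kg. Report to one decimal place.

Calculated osmolality = 2·Na + glucose + BUN/2.8
= 2·128 + 23.1 + 23/2.8
= 256 + 23.10 + 8.21
= 287.31 mOsm/kg ≈ 287.3 mOsm/kg
Osmolar gap = measured − calculated = 284 − 287.3 = -3.3 mOsm/kg

-3.3 mOsm/kg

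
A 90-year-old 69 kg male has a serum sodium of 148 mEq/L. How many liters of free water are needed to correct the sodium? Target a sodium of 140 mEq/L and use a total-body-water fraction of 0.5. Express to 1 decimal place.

TBW = 0.5 · 69 = 34.5 L
Free water deficit = TBW · (Na/140 − 1)
= 34.5 · (148/140 − 1)
= 34.5 · 0.0571
= 1.97 L

2.0 L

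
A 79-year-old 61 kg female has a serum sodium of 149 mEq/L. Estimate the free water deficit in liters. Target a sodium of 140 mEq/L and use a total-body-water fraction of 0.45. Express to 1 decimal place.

TBW = 0.45 · 61 = 27.45 L
Free water deficit = TBW · (Na/140 − 1)
= 27.45 · (149/140 − 1)
= 27.45 · 0.0643
= 1.77 L

1.8 L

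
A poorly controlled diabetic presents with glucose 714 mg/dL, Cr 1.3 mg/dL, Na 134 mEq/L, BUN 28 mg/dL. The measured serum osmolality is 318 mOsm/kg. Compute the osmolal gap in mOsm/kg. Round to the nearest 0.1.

0.3 mOsm/kg

Calculated osmolality = 2·Na + glucose/18 + BUN/2.8
= 2·134 + 714/18 + 28/2.8
= 268 + 39.67 + 10
= 317.67 mOsm/kg ≈ 317.7 mOsm/kg
Osmolar gap = measured − calculated = 318 − 317.7 = 0.3 mOsm/kg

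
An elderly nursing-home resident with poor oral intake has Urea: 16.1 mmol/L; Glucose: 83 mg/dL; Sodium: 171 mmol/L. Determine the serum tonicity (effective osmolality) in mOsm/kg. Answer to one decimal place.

Effective osmolality excludes urea (freely permeant across cell membranes):
2·Na + glucose/18
= 2·171 + 83/18
= 342 + 4.61
= 346.61 mOsm/kg

346.6 mOsm/kg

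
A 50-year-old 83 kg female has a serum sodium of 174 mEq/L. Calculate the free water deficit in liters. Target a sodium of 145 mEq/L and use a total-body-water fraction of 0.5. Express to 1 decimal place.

8.3 L

TBW = 0.5 · 83 = 41.5 L
Free water deficit = TBW · (Na/145 − 1)
= 41.5 · (174/145 − 1)
= 41.5 · 0.2
= 8.3 L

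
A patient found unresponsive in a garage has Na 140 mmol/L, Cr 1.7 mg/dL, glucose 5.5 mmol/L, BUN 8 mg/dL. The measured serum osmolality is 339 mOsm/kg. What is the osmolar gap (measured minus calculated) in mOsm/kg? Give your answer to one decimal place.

50.6 mOsm/kg

Calculated osmolality = 2·Na + glucose + BUN/2.8
= 2·140 + 5.5 + 8/2.8
= 280 + 5.50 + 2.86
= 288.36 mOsm/kg ≈ 288.4 mOsm/kg
Osmolar gap = measured − calculated = 339 − 288.4 = 50.6 mOsm/kg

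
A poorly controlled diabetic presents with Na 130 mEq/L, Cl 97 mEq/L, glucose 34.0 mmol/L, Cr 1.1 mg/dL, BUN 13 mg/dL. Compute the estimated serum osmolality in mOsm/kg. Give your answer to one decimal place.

298.6 mOsm/kg

Calculated osmolality = 2·Na + glucose + BUN/2.8
= 2·130 + 34 + 13/2.8
= 260 + 34 + 4.64
= 298.64 mOsm/kg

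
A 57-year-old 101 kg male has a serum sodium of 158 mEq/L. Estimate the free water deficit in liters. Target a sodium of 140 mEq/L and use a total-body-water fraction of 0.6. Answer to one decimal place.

TBW = 0.6 · 101 = 60.6 L
Free water deficit = TBW · (Na/140 − 1)
= 60.6 · (158/140 − 1)
= 60.6 · 0.1286
= 7.79 L

7.8 L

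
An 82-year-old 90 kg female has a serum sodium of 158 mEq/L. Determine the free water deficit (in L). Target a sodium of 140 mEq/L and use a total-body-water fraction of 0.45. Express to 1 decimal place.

5.2 L

TBW = 0.45 · 90 = 40.5 L
Free water deficit = TBW · (Na/140 − 1)
= 40.5 · (158/140 − 1)
= 40.5 · 0.1286
= 5.21 L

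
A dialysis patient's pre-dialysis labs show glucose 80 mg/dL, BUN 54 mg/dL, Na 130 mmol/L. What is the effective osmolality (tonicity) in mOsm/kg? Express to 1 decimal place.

Effective osmolality excludes urea (freely permeant across cell membranes):
2·Na + glucose/18
= 2·130 + 80/18
= 260 + 4.44
= 264.44 mOsm/kg

264.4 mOsm/kg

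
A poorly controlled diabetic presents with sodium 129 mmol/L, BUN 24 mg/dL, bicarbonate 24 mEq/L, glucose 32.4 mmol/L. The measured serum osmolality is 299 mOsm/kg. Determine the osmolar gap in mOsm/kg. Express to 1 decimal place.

Calculated osmolality = 2·Na + glucose + BUN/2.8
= 2·129 + 32.4 + 24/2.8
= 258 + 32.40 + 8.57
= 298.97 mOsm/kg ≈ 299.0 mOsm/kg
Osmolar gap = measured − calculated = 299 − 299.0 = 0.0 mOsm/kg

0.0 mOsm/kg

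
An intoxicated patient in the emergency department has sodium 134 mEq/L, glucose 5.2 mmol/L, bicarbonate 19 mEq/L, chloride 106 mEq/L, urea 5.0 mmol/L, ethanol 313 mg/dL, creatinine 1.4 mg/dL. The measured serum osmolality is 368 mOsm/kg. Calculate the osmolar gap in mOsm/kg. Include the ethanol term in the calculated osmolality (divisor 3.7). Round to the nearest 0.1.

Calculated osmolality = 2·Na + glucose + urea + ethanol/3.7
= 2·134 + 5.2 + 5 + 313/3.7
= 268 + 5.20 + 5 + 84.59
= 362.79 mOsm/kg ≈ 362.8 mOsm/kg
Osmolar gap = measured − calculated = 368 − 362.8 = 5.2 mOsm/kg

5.2 mOsm/kg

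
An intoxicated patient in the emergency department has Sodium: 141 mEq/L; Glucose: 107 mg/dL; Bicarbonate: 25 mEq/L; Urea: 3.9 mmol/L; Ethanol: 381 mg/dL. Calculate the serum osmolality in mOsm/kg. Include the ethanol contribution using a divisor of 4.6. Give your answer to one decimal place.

374.7 mOsm/kg

Calculated osmolality = 2·Na + glucose/18 + urea + ethanol/4.6
= 2·141 + 107/18 + 3.9 + 381/4.6
= 282 + 5.94 + 3.90 + 82.83
= 374.67 mOsm/kg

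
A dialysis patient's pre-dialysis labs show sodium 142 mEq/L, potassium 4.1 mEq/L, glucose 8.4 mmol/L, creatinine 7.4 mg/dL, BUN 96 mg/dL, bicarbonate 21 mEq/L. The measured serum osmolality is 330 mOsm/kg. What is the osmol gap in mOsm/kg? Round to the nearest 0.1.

3.3 mOsm/kg

Calculated osmolality = 2·Na + glucose + BUN/2.8
= 2·142 + 8.4 + 96/2.8
= 284 + 8.40 + 34.29
= 326.69 mOsm/kg ≈ 326.7 mOsm/kg
Osmolar gap = measured − calculated = 330 − 326.7 = 3.3 mOsm/kg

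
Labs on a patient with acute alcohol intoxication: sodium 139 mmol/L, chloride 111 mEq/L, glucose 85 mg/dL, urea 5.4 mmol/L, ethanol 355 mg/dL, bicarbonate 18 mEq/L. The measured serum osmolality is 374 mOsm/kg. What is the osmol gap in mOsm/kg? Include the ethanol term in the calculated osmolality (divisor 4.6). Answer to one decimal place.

Calculated osmolality = 2·Na + glucose/18 + urea + ethanol/4.6
= 2·139 + 85/18 + 5.4 + 355/4.6
= 278 + 4.72 + 5.40 + 77.17
= 365.29 mOsm/kg ≈ 365.3 mOsm/kg
Osmolar gap = measured − calculated = 374 − 365.3 = 8.7 mOsm/kg

8.7 mOsm/kg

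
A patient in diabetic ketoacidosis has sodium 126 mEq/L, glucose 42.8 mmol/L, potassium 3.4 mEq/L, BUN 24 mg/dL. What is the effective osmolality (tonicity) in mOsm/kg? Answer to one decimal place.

294.8 mOsm/kg

Effective osmolality excludes urea (freely permeant across cell membranes):
2·Na + glucose
= 2·126 + 42.8
= 252 + 42.8
= 294.8 mOsm/kg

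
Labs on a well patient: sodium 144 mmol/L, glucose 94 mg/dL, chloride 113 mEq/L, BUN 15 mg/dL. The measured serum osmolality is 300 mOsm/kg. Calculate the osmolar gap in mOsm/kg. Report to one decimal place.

Calculated osmolality = 2·Na + glucose/18 + BUN/2.8
= 2·144 + 94/18 + 15/2.8
= 288 + 5.22 + 5.36
= 298.58 mOsm/kg ≈ 298.6 mOsm/kg
Osmolar gap = measured − calculated = 300 − 298.6 = 1.4 mOsm/kg

1.4 mOsm/kg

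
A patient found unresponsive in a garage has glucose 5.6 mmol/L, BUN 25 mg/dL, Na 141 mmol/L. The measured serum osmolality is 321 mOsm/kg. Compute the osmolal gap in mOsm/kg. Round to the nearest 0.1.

24.5 mOsm/kg

Calculated osmolality = 2·Na + glucose + BUN/2.8
= 2·141 + 5.6 + 25/2.8
= 282 + 5.60 + 8.93
= 296.53 mOsm/kg ≈ 296.5 mOsm/kg
Osmolar gap = measured − calculated = 321 − 296.5 = 24.5 mOsm/kg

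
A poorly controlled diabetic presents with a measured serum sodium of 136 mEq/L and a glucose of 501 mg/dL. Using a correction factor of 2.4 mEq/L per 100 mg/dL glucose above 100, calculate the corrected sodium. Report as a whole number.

146 mEq/L

Corrected Na = measured Na + 2.4 · (glucose − 100)/100
= 136 + 2.4 · (501 − 100)/100
= 136 + 9.6
= 145.6 mEq/L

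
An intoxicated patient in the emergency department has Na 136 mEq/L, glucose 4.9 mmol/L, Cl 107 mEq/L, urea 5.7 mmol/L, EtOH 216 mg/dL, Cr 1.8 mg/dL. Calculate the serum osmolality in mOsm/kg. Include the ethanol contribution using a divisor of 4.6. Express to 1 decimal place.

329.6 mOsm/kg

Calculated osmolality = 2·Na + glucose + urea + ethanol/4.6
= 2·136 + 4.9 + 5.7 + 216/4.6
= 272 + 4.90 + 5.70 + 46.96
= 329.56 mOsm/kg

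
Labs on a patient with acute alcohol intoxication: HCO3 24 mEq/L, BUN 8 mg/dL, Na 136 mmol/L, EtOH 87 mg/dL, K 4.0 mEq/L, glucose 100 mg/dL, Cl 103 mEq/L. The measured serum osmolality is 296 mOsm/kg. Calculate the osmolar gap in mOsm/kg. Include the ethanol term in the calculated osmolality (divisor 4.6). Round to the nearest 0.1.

-3.3 mOsm/kg

Calculated osmolality = 2·Na + glucose/18 + BUN/2.8 + ethanol/4.6
= 2·136 + 100/18 + 8/2.8 + 87/4.6
= 272 + 5.56 + 2.86 + 18.91
= 299.33 mOsm/kg ≈ 299.3 mOsm/kg
Osmolar gap = measured − calculated = 296 − 299.3 = -3.3 mOsm/kg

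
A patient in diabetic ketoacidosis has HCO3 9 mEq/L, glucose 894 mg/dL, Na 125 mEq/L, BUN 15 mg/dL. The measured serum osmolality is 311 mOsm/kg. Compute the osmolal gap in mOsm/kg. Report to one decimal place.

Calculated osmolality = 2·Na + glucose/18 + BUN/2.8
= 2·125 + 894/18 + 15/2.8
= 250 + 49.67 + 5.36
= 305.03 mOsm/kg ≈ 305.0 mOsm/kg
Osmolar gap = measured − calculated = 311 − 305.0 = 6.0 mOsm/kg

6.0 mOsm/kg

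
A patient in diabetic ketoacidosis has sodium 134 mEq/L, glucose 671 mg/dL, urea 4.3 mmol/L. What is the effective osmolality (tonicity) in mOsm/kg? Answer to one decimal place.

305.3 mOsm/kg

Effective osmolality excludes urea (freely permeant across cell membranes):
2·Na + glucose/18
= 2·134 + 671/18
= 268 + 37.28
= 305.28 mOsm/kg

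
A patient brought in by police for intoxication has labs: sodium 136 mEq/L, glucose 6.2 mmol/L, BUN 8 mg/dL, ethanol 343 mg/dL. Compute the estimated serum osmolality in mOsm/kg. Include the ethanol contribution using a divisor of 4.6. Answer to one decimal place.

355.6 mOsm/kg

Calculated osmolality = 2·Na + glucose + BUN/2.8 + ethanol/4.6
= 2·136 + 6.2 + 8/2.8 + 343/4.6
= 272 + 6.20 + 2.86 + 74.57
= 355.63 mOsm/kg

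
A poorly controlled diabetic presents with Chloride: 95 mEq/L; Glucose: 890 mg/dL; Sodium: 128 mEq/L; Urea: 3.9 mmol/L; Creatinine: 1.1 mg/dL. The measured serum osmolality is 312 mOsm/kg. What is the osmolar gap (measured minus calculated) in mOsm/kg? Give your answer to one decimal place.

Calculated osmolality = 2·Na + glucose/18 + urea
= 2·128 + 890/18 + 3.9
= 256 + 49.44 + 3.90
= 309.34 mOsm/kg ≈ 309.3 mOsm/kg
Osmolar gap = measured − calculated = 312 − 309.3 = 2.7 mOsm/kg

2.7 mOsm/kg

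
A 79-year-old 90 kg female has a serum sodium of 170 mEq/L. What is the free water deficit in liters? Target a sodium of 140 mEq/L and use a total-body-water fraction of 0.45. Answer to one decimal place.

8.7 L

TBW = 0.45 · 90 = 40.5 L
Free water deficit = TBW · (Na/140 − 1)
= 40.5 · (170/140 − 1)
= 40.5 · 0.2143
= 8.68 L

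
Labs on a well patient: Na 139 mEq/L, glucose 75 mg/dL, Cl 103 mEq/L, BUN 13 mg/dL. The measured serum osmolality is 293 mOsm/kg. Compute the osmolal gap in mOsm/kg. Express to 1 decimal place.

Calculated osmolality = 2·Na + glucose/18 + BUN/2.8
= 2·139 + 75/18 + 13/2.8
= 278 + 4.17 + 4.64
= 286.81 mOsm/kg ≈ 286.8 mOsm/kg
Osmolar gap = measured − calculated = 293 − 286.8 = 6.2 mOsm/kg

6.2 mOsm/kg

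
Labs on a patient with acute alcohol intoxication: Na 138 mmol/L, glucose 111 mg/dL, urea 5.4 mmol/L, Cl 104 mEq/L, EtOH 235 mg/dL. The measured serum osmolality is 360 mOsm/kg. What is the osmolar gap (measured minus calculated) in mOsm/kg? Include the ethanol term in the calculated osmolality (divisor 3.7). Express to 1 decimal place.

8.9 mOsm/kg

Calculated osmolality = 2·Na + glucose/18 + urea + ethanol/3.7
= 2·138 + 111/18 + 5.4 + 235/3.7
= 276 + 6.17 + 5.40 + 63.51
= 351.08 mOsm/kg ≈ 351.1 mOsm/kg
Osmolar gap = measured − calculated = 360 − 351.1 = 8.9 mOsm/kg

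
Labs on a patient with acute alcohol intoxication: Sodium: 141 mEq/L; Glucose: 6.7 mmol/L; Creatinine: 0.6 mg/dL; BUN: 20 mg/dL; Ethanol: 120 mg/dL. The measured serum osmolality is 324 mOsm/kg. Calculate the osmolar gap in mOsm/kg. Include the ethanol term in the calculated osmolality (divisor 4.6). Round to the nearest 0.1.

Calculated osmolality = 2·Na + glucose + BUN/2.8 + ethanol/4.6
= 2·141 + 6.7 + 20/2.8 + 120/4.6
= 282 + 6.70 + 7.14 + 26.09
= 321.93 mOsm/kg ≈ 321.9 mOsm/kg
Osmolar gap = measured − calculated = 324 − 321.9 = 2.1 mOsm/kg

2.1 mOsm/kg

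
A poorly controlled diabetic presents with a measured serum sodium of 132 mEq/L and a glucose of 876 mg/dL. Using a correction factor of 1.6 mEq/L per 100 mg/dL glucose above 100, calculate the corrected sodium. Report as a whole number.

Corrected Na = measured Na + 1.6 · (glucose − 100)/100
= 132 + 1.6 · (876 − 100)/100
= 132 + 12.4
= 144.4 mEq/L

144 mEq/L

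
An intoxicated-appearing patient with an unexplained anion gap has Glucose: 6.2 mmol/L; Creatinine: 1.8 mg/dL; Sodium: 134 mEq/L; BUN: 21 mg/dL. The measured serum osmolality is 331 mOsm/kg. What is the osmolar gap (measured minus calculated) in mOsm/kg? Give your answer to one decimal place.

Calculated osmolality = 2·Na + glucose + BUN/2.8
= 2·134 + 6.2 + 21/2.8
= 268 + 6.20 + 7.50
= 281.7 mOsm/kg ≈ 281.7 mOsm/kg
Osmolar gap = measured − calculated = 331 − 281.7 = 49.3 mOsm/kg

49.3 mOsm/kg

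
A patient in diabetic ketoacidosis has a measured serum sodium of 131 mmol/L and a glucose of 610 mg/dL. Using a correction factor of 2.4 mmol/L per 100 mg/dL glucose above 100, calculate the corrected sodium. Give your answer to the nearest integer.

Corrected Na = measured Na + 2.4 · (glucose − 100)/100
= 131 + 2.4 · (610 − 100)/100
= 131 + 12.2
= 143.2 mmol/L

143 mmol/L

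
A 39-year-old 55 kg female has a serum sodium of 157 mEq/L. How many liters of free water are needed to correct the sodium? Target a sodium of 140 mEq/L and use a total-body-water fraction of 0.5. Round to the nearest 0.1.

3.3 L

TBW = 0.5 · 55 = 27.5 L
Free water deficit = TBW · (Na/140 − 1)
= 27.5 · (157/140 − 1)
= 27.5 · 0.1214
= 3.34 L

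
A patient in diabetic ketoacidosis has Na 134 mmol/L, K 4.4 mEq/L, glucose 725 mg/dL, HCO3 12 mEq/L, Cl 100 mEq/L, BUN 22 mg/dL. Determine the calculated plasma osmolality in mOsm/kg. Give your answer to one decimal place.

Calculated osmolality = 2·Na + glucose/18 + BUN/2.8
= 2·134 + 725/18 + 22/2.8
= 268 + 40.28 + 7.86
= 316.14 mOsm/kg

316.1 mOsm/kg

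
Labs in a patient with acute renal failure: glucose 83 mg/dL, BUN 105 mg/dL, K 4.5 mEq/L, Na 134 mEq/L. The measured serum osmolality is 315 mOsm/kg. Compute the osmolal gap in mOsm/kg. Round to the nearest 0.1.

Calculated osmolality = 2·Na + glucose/18 + BUN/2.8
= 2·134 + 83/18 + 105/2.8
= 268 + 4.61 + 37.50
= 310.11 mOsm/kg ≈ 310.1 mOsm/kg
Osmolar gap = measured − calculated = 315 − 310.1 = 4.9 mOsm/kg

4.9 mOsm/kg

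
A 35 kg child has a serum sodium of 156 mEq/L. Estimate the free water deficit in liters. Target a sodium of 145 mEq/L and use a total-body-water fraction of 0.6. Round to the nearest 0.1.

TBW = 0.6 · 35 = 21 L
Free water deficit = TBW · (Na/145 − 1)
= 21 · (156/145 − 1)
= 21 · 0.0759
= 1.59 L

1.6 L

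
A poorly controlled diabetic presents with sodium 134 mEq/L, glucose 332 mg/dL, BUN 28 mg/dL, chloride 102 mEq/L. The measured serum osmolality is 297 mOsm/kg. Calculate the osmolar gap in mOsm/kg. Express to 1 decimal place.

0.6 mOsm/kg

Calculated osmolality = 2·Na + glucose/18 + BUN/2.8
= 2·134 + 332/18 + 28/2.8
= 268 + 18.44 + 10
= 296.44 mOsm/kg ≈ 296.4 mOsm/kg
Osmolar gap = measured − calculated = 297 − 296.4 = 0.6 mOsm/kg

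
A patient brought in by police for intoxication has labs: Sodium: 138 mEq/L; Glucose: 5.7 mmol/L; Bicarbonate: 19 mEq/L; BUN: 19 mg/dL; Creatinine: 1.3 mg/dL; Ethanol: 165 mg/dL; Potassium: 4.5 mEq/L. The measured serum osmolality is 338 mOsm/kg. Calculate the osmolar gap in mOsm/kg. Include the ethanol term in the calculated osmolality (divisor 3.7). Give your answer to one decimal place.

Calculated osmolality = 2·Na + glucose + BUN/2.8 + ethanol/3.7
= 2·138 + 5.7 + 19/2.8 + 165/3.7
= 276 + 5.70 + 6.79 + 44.59
= 333.08 mOsm/kg ≈ 333.1 mOsm/kg
Osmolar gap = measured − calculated = 338 − 333.1 = 4.9 mOsm/kg

4.9 mOsm/kg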